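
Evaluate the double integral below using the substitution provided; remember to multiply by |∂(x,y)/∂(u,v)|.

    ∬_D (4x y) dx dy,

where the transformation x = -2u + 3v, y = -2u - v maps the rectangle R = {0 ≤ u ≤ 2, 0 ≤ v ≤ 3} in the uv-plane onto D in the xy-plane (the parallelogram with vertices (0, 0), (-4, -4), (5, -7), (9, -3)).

Compute the Jacobian determinant of (x, y) with respect to (u, v):

    ∂(x,y)/∂(u,v) = | -2  3 | = (-2)(-1) - (3)(-2) = 8.
                   | -2  -1 |

Its absolute value is |J| = 8 (the area scaling factor).

Substituting x = -2u + 3v, y = -2u - v into the integrand,

    4x y → 16u^2 - 16u v - 12v^2,

so the integral becomes

    ∬_R (16u^2 - 16u v - 12v^2) · |J| du dv = ∫_0^2 ∫_0^3 (128u^2 - 128u v - 96v^2) dv du.

Inner (v): 384u^2 - 576u - 864.
Outer (u): -1856.

Therefore ∬_D (4x y) dx dy = -1856.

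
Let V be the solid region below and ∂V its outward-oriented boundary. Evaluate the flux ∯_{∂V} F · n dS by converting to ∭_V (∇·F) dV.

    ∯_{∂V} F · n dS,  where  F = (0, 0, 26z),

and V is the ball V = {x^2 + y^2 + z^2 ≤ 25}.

By the divergence theorem,

    ∯_{∂V} F · n dS = ∭_V (∇ · F) dV.

Compute the divergence:
    ∇ · F = ∂F_x/∂x + ∂F_y/∂y + ∂F_z/∂z = 0 + 0 + 26 = 26.

In spherical coordinates, x = ρ sin(φ) cos(θ), y = ρ sin(φ) sin(θ), z = ρ cos(φ), dV = ρ^2 sin(φ) dρ dφ dθ, with 0 ≤ ρ ≤ 5, 0 ≤ φ ≤ π, 0 ≤ θ ≤ 2π.

The integrand, after substitution and multiplying by the volume element, becomes (26) · ρ^2 sin(φ), so

    ∭_V (∇·F) dV = ∫_0^{2π} ∫_0^{π} ∫_0^{5} (26) · ρ^2 sin(φ) dρ dφ dθ.

Inner (ρ from 0 to 5): 3250sin(φ)/3.
Middle (φ from 0 to π): 6500/3.
Outer (θ from 0 to 2π): 13000π/3.

Therefore ∯_{∂V} F · n dS = 13000π/3.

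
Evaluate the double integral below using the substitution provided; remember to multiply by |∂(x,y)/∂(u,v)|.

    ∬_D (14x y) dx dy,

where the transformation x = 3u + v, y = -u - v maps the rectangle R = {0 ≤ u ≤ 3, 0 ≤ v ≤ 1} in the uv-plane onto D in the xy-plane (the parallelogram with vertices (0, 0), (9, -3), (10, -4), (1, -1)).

Compute the Jacobian determinant of (x, y) with respect to (u, v):

    ∂(x,y)/∂(u,v) = | 3  1 | = (3)(-1) - (1)(-1) = -2.
                   | -1  -1 |

Its absolute value is |J| = 2 (the area scaling factor).

Substituting x = 3u + v, y = -u - v into the integrand,

    14x y → -42u^2 - 56u v - 14v^2,

so the integral becomes

    ∬_R (-42u^2 - 56u v - 14v^2) · |J| du dv = ∫_0^3 ∫_0^1 (-84u^2 - 112u v - 28v^2) dv du.

Inner (v): -84u^2 - 56u - 28/3.
Outer (u): -1036.

Therefore ∬_D (14x y) dx dy = -1036.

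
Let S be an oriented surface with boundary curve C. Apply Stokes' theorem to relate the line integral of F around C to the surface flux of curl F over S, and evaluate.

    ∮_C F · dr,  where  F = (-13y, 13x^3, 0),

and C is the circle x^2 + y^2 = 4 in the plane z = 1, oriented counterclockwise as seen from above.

Let S be the flat disk x^2 + y^2 ≤ 4 in the plane z = 1, with upward unit normal n̂ = ẑ. By Stokes' theorem,

    ∮_C F · dr = ∬_S (∇ × F) · n̂ dS = ∬_D (curl F)_z dA,

where D is the disk x^2 + y^2 ≤ 4.

Compute the curl of F = (-13y, 13x^3, 0):
    (∇ × F)_x = ∂F_z/∂y - ∂F_y/∂z = 0,
    (∇ × F)_y = ∂F_x/∂z - ∂F_z/∂x = 0,
    (∇ × F)_z = ∂F_y/∂x - ∂F_x/∂y = 39x^2 + 13.

On z = 1, (curl F)_z = 39x^2 + 13.

Convert to polar (x = r cos θ, y = r sin θ, dA = r dr dθ); the integrand becomes 39r^2cos(θ)^2 + 13, so

    ∬_D (curl F)_z dA = ∫_0^{2π} ∫_0^{2} (39r^2cos(θ)^2 + 13) · r dr dθ.

Inner (r from 0 to 2): 156cos(θ)^2 + 26.
Outer (θ from 0 to 2π): 208π.

Therefore ∮_C F · dr = 208π.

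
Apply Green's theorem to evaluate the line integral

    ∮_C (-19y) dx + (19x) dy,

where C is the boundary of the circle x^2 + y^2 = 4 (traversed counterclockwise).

Green's theorem converts the closed line integral into a double integral over the enclosed region D:

    ∮_C P dx + Q dy = ∬_D (∂Q/∂x - ∂P/∂y) dA.

Here P = -19y, Q = 19x, so

    ∂Q/∂x = 19,    ∂P/∂y = -19,
    ∂Q/∂x - ∂P/∂y = 38.

D is the region x^2 + y^2 ≤ 4. Evaluating the double integral:

In polar coordinates (x = r cos θ, y = r sin θ, dA = r dr dθ) the integrand becomes 38, so

    ∬_D (38) dA = ∫_0^{2π} ∫_0^{2} (38) · r dr dθ.

Inner (r from 0 to 2): 76.
Outer (θ from 0 to 2π): 152π.

Therefore ∮_C P dx + Q dy = 152π.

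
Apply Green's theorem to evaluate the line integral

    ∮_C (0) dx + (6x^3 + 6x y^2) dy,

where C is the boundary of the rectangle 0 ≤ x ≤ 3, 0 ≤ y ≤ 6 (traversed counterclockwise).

Green's theorem converts the closed line integral into a double integral over the enclosed region D:

    ∮_C P dx + Q dy = ∬_D (∂Q/∂x - ∂P/∂y) dA.

Here P = 0, Q = 6x^3 + 6x y^2, so

    ∂Q/∂x = 18x^2 + 6y^2,    ∂P/∂y = 0,
    ∂Q/∂x - ∂P/∂y = 18x^2 + 6y^2.

D is the region 0 ≤ x ≤ 3, 0 ≤ y ≤ 6. Evaluating the double integral:

    ∬_D (18x^2 + 6y^2) dA = ∫_0^{3} ∫_0^{6} (18x^2 + 6y^2) dy dx.

Inner (y from 0 to 6): 108x^2 + 432.
Outer (x from 0 to 3): 2268.

Therefore ∮_C P dx + Q dy = 2268.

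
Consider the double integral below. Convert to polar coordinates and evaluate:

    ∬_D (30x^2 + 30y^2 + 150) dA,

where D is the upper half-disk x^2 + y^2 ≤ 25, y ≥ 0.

The region D is 0 ≤ r ≤ 5, 0 ≤ θ ≤ π in polar coordinates, where x = r cos(θ), y = r sin(θ), and dA = r dr dθ.

Under the substitution, the integrand becomes 30r^2 + 150, so

    ∬_D (30x^2 + 30y^2 + 150) dA = ∫_{0}^{π} ∫_{0}^{5} (30r^2 + 150) · r dr dθ.

Inner integral (in r): ∫_{0}^{5} (30r^2 + 150) · r dr = 13125/2.

Outer integral (in θ): ∫_{0}^{π} (13125/2) dθ = 13125π/2.

Therefore ∬_D (30x^2 + 30y^2 + 150) dA = 13125π/2.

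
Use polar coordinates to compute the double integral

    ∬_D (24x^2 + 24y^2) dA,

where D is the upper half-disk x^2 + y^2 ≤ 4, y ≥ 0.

The region D is 0 ≤ r ≤ 2, 0 ≤ θ ≤ π in polar coordinates, where x = r cos(θ), y = r sin(θ), and dA = r dr dθ.

Under the substitution, the integrand becomes 24r^2, so

    ∬_D (24x^2 + 24y^2) dA = ∫_{0}^{π} ∫_{0}^{2} (24r^2) · r dr dθ.

Inner integral (in r): ∫_{0}^{2} (24r^2) · r dr = 96.

Outer integral (in θ): ∫_{0}^{π} (96) dθ = 96π.

Therefore ∬_D (24x^2 + 24y^2) dA = 96π.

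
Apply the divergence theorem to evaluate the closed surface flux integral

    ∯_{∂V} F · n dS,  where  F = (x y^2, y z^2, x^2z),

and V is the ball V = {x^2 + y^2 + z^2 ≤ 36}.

By the divergence theorem,

    ∯_{∂V} F · n dS = ∭_V (∇ · F) dV.

Compute the divergence:
    ∇ · F = ∂F_x/∂x + ∂F_y/∂y + ∂F_z/∂z = y^2 + z^2 + x^2 = x^2 + y^2 + z^2.

In spherical coordinates, x = ρ sin(φ) cos(θ), y = ρ sin(φ) sin(θ), z = ρ cos(φ), dV = ρ^2 sin(φ) dρ dφ dθ, with 0 ≤ ρ ≤ 6, 0 ≤ φ ≤ π, 0 ≤ θ ≤ 2π.

The integrand, after substitution and multiplying by the volume element, becomes (ρ^2) · ρ^2 sin(φ), so

    ∭_V (∇·F) dV = ∫_0^{2π} ∫_0^{π} ∫_0^{6} (ρ^2) · ρ^2 sin(φ) dρ dφ dθ.

Inner (ρ from 0 to 6): 7776sin(φ)/5.
Middle (φ from 0 to π): 15552/5.
Outer (θ from 0 to 2π): 31104π/5.

Therefore ∯_{∂V} F · n dS = 31104π/5.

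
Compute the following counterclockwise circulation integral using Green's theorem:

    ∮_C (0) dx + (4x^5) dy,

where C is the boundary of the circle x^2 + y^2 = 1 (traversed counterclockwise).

Green's theorem converts the closed line integral into a double integral over the enclosed region D:

    ∮_C P dx + Q dy = ∬_D (∂Q/∂x - ∂P/∂y) dA.

Here P = 0, Q = 4x^5, so

    ∂Q/∂x = 20x^4,    ∂P/∂y = 0,
    ∂Q/∂x - ∂P/∂y = 20x^4.

D is the region x^2 + y^2 ≤ 1. Evaluating the double integral:

In polar coordinates (x = r cos θ, y = r sin θ, dA = r dr dθ) the integrand becomes 20r^4cos(θ)^4, so

    ∬_D (20x^4) dA = ∫_0^{2π} ∫_0^{1} (20r^4cos(θ)^4) · r dr dθ.

Inner (r from 0 to 1): 10cos(θ)^4/3.
Outer (θ from 0 to 2π): 5π/2.

Therefore ∮_C P dx + Q dy = 5π/2.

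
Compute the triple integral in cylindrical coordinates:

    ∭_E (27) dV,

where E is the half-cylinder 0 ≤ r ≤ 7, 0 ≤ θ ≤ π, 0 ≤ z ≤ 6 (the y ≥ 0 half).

In cylindrical coordinates, x = r cos(θ), y = r sin(θ), z = z, and dV = r dr dθ dz.

The integrand becomes 27, so

    ∭_E (27) dV = ∫_{0}^{π} ∫_{0}^{7} ∫_{0}^{6} (27) · r dz dr dθ.

Inner (z): 162r.
Middle (r from 0 to 7): 3969.
Outer (θ): 3969π.

Therefore the triple integral equals 3969π.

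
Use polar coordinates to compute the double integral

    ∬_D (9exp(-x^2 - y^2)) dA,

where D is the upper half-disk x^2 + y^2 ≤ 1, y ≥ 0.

The region D is 0 ≤ r ≤ 1, 0 ≤ θ ≤ π in polar coordinates, where x = r cos(θ), y = r sin(θ), and dA = r dr dθ.

Under the substitution, the integrand becomes 9exp(-r^2), so

    ∬_D (9exp(-x^2 - y^2)) dA = ∫_{0}^{π} ∫_{0}^{1} (9exp(-r^2)) · r dr dθ.

Inner integral (in r): ∫_{0}^{1} (9exp(-r^2)) · r dr = 9/2 - 9exp(-1)/2.

Outer integral (in θ): ∫_{0}^{π} (9/2 - 9exp(-1)/2) dθ = -9π (1 - e)exp(-1)/2.

Therefore ∬_D (9exp(-x^2 - y^2)) dA = -9π (1 - e)exp(-1)/2.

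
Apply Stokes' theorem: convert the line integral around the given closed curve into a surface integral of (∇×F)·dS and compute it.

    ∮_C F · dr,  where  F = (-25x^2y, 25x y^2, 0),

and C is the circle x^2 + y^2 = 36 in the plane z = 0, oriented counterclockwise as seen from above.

Let S be the flat disk x^2 + y^2 ≤ 36 in the plane z = 0, with upward unit normal n̂ = ẑ. By Stokes' theorem,

    ∮_C F · dr = ∬_S (∇ × F) · n̂ dS = ∬_D (curl F)_z dA,

where D is the disk x^2 + y^2 ≤ 36.

Compute the curl of F = (-25x^2y, 25x y^2, 0):
    (∇ × F)_x = ∂F_z/∂y - ∂F_y/∂z = 0,
    (∇ × F)_y = ∂F_x/∂z - ∂F_z/∂x = 0,
    (∇ × F)_z = ∂F_y/∂x - ∂F_x/∂y = 25x^2 + 25y^2.

On z = 0, (curl F)_z = 25x^2 + 25y^2.

Convert to polar (x = r cos θ, y = r sin θ, dA = r dr dθ); the integrand becomes 25r^2, so

    ∬_D (curl F)_z dA = ∫_0^{2π} ∫_0^{6} (25r^2) · r dr dθ.

Inner (r from 0 to 6): 8100.
Outer (θ from 0 to 2π): 16200π.

Therefore ∮_C F · dr = 16200π.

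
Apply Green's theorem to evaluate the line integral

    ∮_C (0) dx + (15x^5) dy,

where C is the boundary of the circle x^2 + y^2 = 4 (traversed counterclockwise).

Green's theorem converts the closed line integral into a double integral over the enclosed region D:

    ∮_C P dx + Q dy = ∬_D (∂Q/∂x - ∂P/∂y) dA.

Here P = 0, Q = 15x^5, so

    ∂Q/∂x = 75x^4,    ∂P/∂y = 0,
    ∂Q/∂x - ∂P/∂y = 75x^4.

D is the region x^2 + y^2 ≤ 4. Evaluating the double integral:

In polar coordinates (x = r cos θ, y = r sin θ, dA = r dr dθ) the integrand becomes 75r^4cos(θ)^4, so

    ∬_D (75x^4) dA = ∫_0^{2π} ∫_0^{2} (75r^4cos(θ)^4) · r dr dθ.

Inner (r from 0 to 2): 800cos(θ)^4.
Outer (θ from 0 to 2π): 600π.

Therefore ∮_C P dx + Q dy = 600π.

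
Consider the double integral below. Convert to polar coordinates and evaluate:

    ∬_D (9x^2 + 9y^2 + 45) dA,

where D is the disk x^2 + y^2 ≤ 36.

The region D is 0 ≤ r ≤ 6, 0 ≤ θ ≤ 2π in polar coordinates, where x = r cos(θ), y = r sin(θ), and dA = r dr dθ.

Under the substitution, the integrand becomes 9r^2 + 45, so

    ∬_D (9x^2 + 9y^2 + 45) dA = ∫_{0}^{2π} ∫_{0}^{6} (9r^2 + 45) · r dr dθ.

Inner integral (in r): ∫_{0}^{6} (9r^2 + 45) · r dr = 3726.

Outer integral (in θ): ∫_{0}^{2π} (3726) dθ = 7452π.

Therefore ∬_D (9x^2 + 9y^2 + 45) dA = 7452π.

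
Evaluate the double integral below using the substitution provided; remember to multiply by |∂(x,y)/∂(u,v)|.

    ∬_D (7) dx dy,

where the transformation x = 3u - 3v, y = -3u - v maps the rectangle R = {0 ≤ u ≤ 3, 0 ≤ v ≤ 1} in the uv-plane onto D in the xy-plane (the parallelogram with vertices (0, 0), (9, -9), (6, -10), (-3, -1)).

Compute the Jacobian determinant of (x, y) with respect to (u, v):

    ∂(x,y)/∂(u,v) = | 3  -3 | = (3)(-1) - (-3)(-3) = -12.
                   | -3  -1 |

Its absolute value is |J| = 12 (the area scaling factor).

Substituting x = 3u - 3v, y = -3u - v into the integrand,

    7 → 7,

so the integral becomes

    ∬_R (7) · |J| du dv = ∫_0^3 ∫_0^1 (84) dv du.

Inner (v): 84.
Outer (u): 252.

Therefore ∬_D (7) dx dy = 252.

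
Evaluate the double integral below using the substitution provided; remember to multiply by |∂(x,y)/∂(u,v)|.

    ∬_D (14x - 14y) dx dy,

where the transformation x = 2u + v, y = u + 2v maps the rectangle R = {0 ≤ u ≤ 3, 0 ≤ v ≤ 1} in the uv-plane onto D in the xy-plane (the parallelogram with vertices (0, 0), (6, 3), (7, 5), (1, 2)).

Compute the Jacobian determinant of (x, y) with respect to (u, v):

    ∂(x,y)/∂(u,v) = | 2  1 | = (2)(2) - (1)(1) = 3.
                   | 1  2 |

Its absolute value is |J| = 3 (the area scaling factor).

Substituting x = 2u + v, y = u + 2v into the integrand,

    14x - 14y → 14u - 14v,

so the integral becomes

    ∬_R (14u - 14v) · |J| du dv = ∫_0^3 ∫_0^1 (42u - 42v) dv du.

Inner (v): 42u - 21.
Outer (u): 126.

Therefore ∬_D (14x - 14y) dx dy = 126.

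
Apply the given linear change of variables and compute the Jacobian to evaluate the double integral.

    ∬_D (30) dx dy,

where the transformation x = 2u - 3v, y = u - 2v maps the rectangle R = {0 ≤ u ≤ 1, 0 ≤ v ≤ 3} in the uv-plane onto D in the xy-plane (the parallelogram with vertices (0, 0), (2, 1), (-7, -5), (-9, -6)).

Compute the Jacobian determinant of (x, y) with respect to (u, v):

    ∂(x,y)/∂(u,v) = | 2  -3 | = (2)(-2) - (-3)(1) = -1.
                   | 1  -2 |

Its absolute value is |J| = 1 (the area scaling factor).

Substituting x = 2u - 3v, y = u - 2v into the integrand,

    30 → 30,

so the integral becomes

    ∬_R (30) · |J| du dv = ∫_0^1 ∫_0^3 (30) dv du.

Inner (v): 90.
Outer (u): 90.

Therefore ∬_D (30) dx dy = 90.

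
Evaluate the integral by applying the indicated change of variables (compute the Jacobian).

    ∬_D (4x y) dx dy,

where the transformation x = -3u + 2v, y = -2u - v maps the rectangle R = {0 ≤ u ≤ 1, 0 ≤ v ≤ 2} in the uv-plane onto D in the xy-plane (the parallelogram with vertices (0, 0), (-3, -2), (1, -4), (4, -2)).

Compute the Jacobian determinant of (x, y) with respect to (u, v):

    ∂(x,y)/∂(u,v) = | -3  2 | = (-3)(-1) - (2)(-2) = 7.
                   | -2  -1 |

Its absolute value is |J| = 7 (the area scaling factor).

Substituting x = -3u + 2v, y = -2u - v into the integrand,

    4x y → 24u^2 - 4u v - 8v^2,

so the integral becomes

    ∬_R (24u^2 - 4u v - 8v^2) · |J| du dv = ∫_0^1 ∫_0^2 (168u^2 - 28u v - 56v^2) dv du.

Inner (v): 336u^2 - 56u - 448/3.
Outer (u): -196/3.

Therefore ∬_D (4x y) dx dy = -196/3.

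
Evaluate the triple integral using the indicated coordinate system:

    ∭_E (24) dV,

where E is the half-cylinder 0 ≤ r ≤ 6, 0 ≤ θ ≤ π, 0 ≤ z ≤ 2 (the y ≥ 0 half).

In cylindrical coordinates, x = r cos(θ), y = r sin(θ), z = z, and dV = r dr dθ dz.

The integrand becomes 24, so

    ∭_E (24) dV = ∫_{0}^{π} ∫_{0}^{6} ∫_{0}^{2} (24) · r dz dr dθ.

Inner (z): 48r.
Middle (r from 0 to 6): 864.
Outer (θ): 864π.

Therefore the triple integral equals 864π.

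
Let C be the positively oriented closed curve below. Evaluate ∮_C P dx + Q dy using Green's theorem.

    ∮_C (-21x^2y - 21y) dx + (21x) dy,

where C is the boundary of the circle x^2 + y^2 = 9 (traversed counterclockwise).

Green's theorem converts the closed line integral into a double integral over the enclosed region D:

    ∮_C P dx + Q dy = ∬_D (∂Q/∂x - ∂P/∂y) dA.

Here P = -21x^2y - 21y, Q = 21x, so

    ∂Q/∂x = 21,    ∂P/∂y = -21x^2 - 21,
    ∂Q/∂x - ∂P/∂y = 21x^2 + 42.

D is the region x^2 + y^2 ≤ 9. Evaluating the double integral:

In polar coordinates (x = r cos θ, y = r sin θ, dA = r dr dθ) the integrand becomes 21r^2cos(θ)^2 + 42, so

    ∬_D (21x^2 + 42) dA = ∫_0^{2π} ∫_0^{3} (21r^2cos(θ)^2 + 42) · r dr dθ.

Inner (r from 0 to 3): 1701cos(θ)^2/4 + 189.
Outer (θ from 0 to 2π): 3213π/4.

Therefore ∮_C P dx + Q dy = 3213π/4.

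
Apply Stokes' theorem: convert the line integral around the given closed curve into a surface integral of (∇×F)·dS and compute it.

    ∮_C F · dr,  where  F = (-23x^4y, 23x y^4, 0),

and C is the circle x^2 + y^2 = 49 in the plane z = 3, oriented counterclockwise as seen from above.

Let S be the flat disk x^2 + y^2 ≤ 49 in the plane z = 3, with upward unit normal n̂ = ẑ. By Stokes' theorem,

    ∮_C F · dr = ∬_S (∇ × F) · n̂ dS = ∬_D (curl F)_z dA,

where D is the disk x^2 + y^2 ≤ 49.

Compute the curl of F = (-23x^4y, 23x y^4, 0):
    (∇ × F)_x = ∂F_z/∂y - ∂F_y/∂z = 0,
    (∇ × F)_y = ∂F_x/∂z - ∂F_z/∂x = 0,
    (∇ × F)_z = ∂F_y/∂x - ∂F_x/∂y = 23x^4 + 23y^4.

On z = 3, (curl F)_z = 23x^4 + 23y^4.

Convert to polar (x = r cos θ, y = r sin θ, dA = r dr dθ); the integrand becomes 23r^4(sin(θ)^4 + cos(θ)^4), so

    ∬_D (curl F)_z dA = ∫_0^{2π} ∫_0^{7} (23r^4(sin(θ)^4 + cos(θ)^4)) · r dr dθ.

Inner (r from 0 to 7): 2705927sin(θ)^4/6 + 2705927cos(θ)^4/6.
Outer (θ from 0 to 2π): 2705927π/4.

Therefore ∮_C F · dr = 2705927π/4.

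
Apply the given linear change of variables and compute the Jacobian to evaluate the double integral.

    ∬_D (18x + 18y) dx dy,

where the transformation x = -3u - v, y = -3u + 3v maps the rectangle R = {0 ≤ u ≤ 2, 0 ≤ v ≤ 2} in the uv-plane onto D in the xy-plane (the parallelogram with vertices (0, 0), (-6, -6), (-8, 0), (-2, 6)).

Compute the Jacobian determinant of (x, y) with respect to (u, v):

    ∂(x,y)/∂(u,v) = | -3  -1 | = (-3)(3) - (-1)(-3) = -12.
                   | -3  3 |

Its absolute value is |J| = 12 (the area scaling factor).

Substituting x = -3u - v, y = -3u + 3v into the integrand,

    18x + 18y → -108u + 36v,

so the integral becomes

    ∬_R (-108u + 36v) · |J| du dv = ∫_0^2 ∫_0^2 (-1296u + 432v) dv du.

Inner (v): 864 - 2592u.
Outer (u): -3456.

Therefore ∬_D (18x + 18y) dx dy = -3456.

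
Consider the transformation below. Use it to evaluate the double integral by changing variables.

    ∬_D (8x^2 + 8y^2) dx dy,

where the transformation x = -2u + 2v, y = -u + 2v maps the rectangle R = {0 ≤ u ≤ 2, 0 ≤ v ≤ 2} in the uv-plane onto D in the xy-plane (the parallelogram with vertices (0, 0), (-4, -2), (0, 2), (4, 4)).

Compute the Jacobian determinant of (x, y) with respect to (u, v):

    ∂(x,y)/∂(u,v) = | -2  2 | = (-2)(2) - (2)(-1) = -2.
                   | -1  2 |

Its absolute value is |J| = 2 (the area scaling factor).

Substituting x = -2u + 2v, y = -u + 2v into the integrand,

    8x^2 + 8y^2 → 40u^2 - 96u v + 64v^2,

so the integral becomes

    ∬_R (40u^2 - 96u v + 64v^2) · |J| du dv = ∫_0^2 ∫_0^2 (80u^2 - 192u v + 128v^2) dv du.

Inner (v): 160u^2 - 384u + 1024/3.
Outer (u): 1024/3.

Therefore ∬_D (8x^2 + 8y^2) dx dy = 1024/3.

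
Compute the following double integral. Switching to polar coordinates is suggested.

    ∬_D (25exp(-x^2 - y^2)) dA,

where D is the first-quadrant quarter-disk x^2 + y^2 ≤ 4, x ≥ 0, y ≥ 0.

The region D is 0 ≤ r ≤ 2, 0 ≤ θ ≤ π/2 in polar coordinates, where x = r cos(θ), y = r sin(θ), and dA = r dr dθ.

Under the substitution, the integrand becomes 25exp(-r^2), so

    ∬_D (25exp(-x^2 - y^2)) dA = ∫_{0}^{π/2} ∫_{0}^{2} (25exp(-r^2)) · r dr dθ.

Inner integral (in r): ∫_{0}^{2} (25exp(-r^2)) · r dr = 25/2 - 25exp(-4)/2.

Outer integral (in θ): ∫_{0}^{π/2} (25/2 - 25exp(-4)/2) dθ = -25π (1 - exp(4))exp(-4)/4.

Therefore ∬_D (25exp(-x^2 - y^2)) dA = -25π (1 - exp(4))exp(-4)/4.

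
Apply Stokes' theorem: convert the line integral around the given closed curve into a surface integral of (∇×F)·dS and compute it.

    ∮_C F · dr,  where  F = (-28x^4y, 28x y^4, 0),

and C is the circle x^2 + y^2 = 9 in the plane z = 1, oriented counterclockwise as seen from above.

Let S be the flat disk x^2 + y^2 ≤ 9 in the plane z = 1, with upward unit normal n̂ = ẑ. By Stokes' theorem,

    ∮_C F · dr = ∬_S (∇ × F) · n̂ dS = ∬_D (curl F)_z dA,

where D is the disk x^2 + y^2 ≤ 9.

Compute the curl of F = (-28x^4y, 28x y^4, 0):
    (∇ × F)_x = ∂F_z/∂y - ∂F_y/∂z = 0,
    (∇ × F)_y = ∂F_x/∂z - ∂F_z/∂x = 0,
    (∇ × F)_z = ∂F_y/∂x - ∂F_x/∂y = 28x^4 + 28y^4.

On z = 1, (curl F)_z = 28x^4 + 28y^4.

Convert to polar (x = r cos θ, y = r sin θ, dA = r dr dθ); the integrand becomes 28r^4(sin(θ)^4 + cos(θ)^4), so

    ∬_D (curl F)_z dA = ∫_0^{2π} ∫_0^{3} (28r^4(sin(θ)^4 + cos(θ)^4)) · r dr dθ.

Inner (r from 0 to 3): 3402sin(θ)^4 + 3402cos(θ)^4.
Outer (θ from 0 to 2π): 5103π.

Therefore ∮_C F · dr = 5103π.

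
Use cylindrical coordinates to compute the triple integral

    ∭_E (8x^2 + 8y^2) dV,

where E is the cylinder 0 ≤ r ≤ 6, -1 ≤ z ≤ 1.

In cylindrical coordinates, x = r cos(θ), y = r sin(θ), z = z, and dV = r dr dθ dz.

The integrand becomes 8r^2, so

    ∭_E (8x^2 + 8y^2) dV = ∫_{0}^{2π} ∫_{0}^{6} ∫_{-1}^{1} (8r^2) · r dz dr dθ.

Inner (z): 16r^3.
Middle (r from 0 to 6): 5184.
Outer (θ): 10368π.

Therefore the triple integral equals 10368π.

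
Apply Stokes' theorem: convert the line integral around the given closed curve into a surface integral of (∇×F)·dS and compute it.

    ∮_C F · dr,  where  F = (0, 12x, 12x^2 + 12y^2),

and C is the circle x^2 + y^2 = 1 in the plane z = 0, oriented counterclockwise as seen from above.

Let S be the flat disk x^2 + y^2 ≤ 1 in the plane z = 0, with upward unit normal n̂ = ẑ. By Stokes' theorem,

    ∮_C F · dr = ∬_S (∇ × F) · n̂ dS = ∬_D (curl F)_z dA,

where D is the disk x^2 + y^2 ≤ 1.

Compute the curl of F = (0, 12x, 12x^2 + 12y^2):
    (∇ × F)_x = ∂F_z/∂y - ∂F_y/∂z = 24y,
    (∇ × F)_y = ∂F_x/∂z - ∂F_z/∂x = -24x,
    (∇ × F)_z = ∂F_y/∂x - ∂F_x/∂y = 12.

On z = 0, (curl F)_z = 12.

Convert to polar (x = r cos θ, y = r sin θ, dA = r dr dθ); the integrand becomes 12, so

    ∬_D (curl F)_z dA = ∫_0^{2π} ∫_0^{1} (12) · r dr dθ.

Inner (r from 0 to 1): 6.
Outer (θ from 0 to 2π): 12π.

Therefore ∮_C F · dr = 12π.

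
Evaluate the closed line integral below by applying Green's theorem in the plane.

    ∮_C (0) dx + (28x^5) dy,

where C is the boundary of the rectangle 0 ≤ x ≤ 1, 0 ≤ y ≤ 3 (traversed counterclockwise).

Green's theorem converts the closed line integral into a double integral over the enclosed region D:

    ∮_C P dx + Q dy = ∬_D (∂Q/∂x - ∂P/∂y) dA.

Here P = 0, Q = 28x^5, so

    ∂Q/∂x = 140x^4,    ∂P/∂y = 0,
    ∂Q/∂x - ∂P/∂y = 140x^4.

D is the region 0 ≤ x ≤ 1, 0 ≤ y ≤ 3. Evaluating the double integral:

    ∬_D (140x^4) dA = ∫_0^{1} ∫_0^{3} (140x^4) dy dx.

Inner (y from 0 to 3): 420x^4.
Outer (x from 0 to 1): 84.

Therefore ∮_C P dx + Q dy = 84.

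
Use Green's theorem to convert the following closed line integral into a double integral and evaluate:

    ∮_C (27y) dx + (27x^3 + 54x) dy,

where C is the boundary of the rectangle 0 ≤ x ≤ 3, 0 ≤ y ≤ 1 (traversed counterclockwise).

Green's theorem converts the closed line integral into a double integral over the enclosed region D:

    ∮_C P dx + Q dy = ∬_D (∂Q/∂x - ∂P/∂y) dA.

Here P = 27y, Q = 27x^3 + 54x, so

    ∂Q/∂x = 81x^2 + 54,    ∂P/∂y = 27,
    ∂Q/∂x - ∂P/∂y = 81x^2 + 27.

D is the region 0 ≤ x ≤ 3, 0 ≤ y ≤ 1. Evaluating the double integral:

    ∬_D (81x^2 + 27) dA = ∫_0^{3} ∫_0^{1} (81x^2 + 27) dy dx.

Inner (y from 0 to 1): 81x^2 + 27.
Outer (x from 0 to 3): 810.

Therefore ∮_C P dx + Q dy = 810.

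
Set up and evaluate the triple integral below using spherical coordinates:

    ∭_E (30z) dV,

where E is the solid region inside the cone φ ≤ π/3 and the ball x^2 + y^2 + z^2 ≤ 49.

In spherical coordinates, x = ρ sin(φ) cos(θ), y = ρ sin(φ) sin(θ), z = ρ cos(φ), and dV = ρ^2 sin(φ) dρ dφ dθ.

The integrand becomes 30ρ cos(φ), so

    ∭_E (30z) dV = ∫_{0}^{2π} ∫_{0}^{π/3} ∫_{0}^{7} (30ρ cos(φ)) · ρ^2 sin(φ) dρ dφ dθ.

Inner (ρ): 36015sin(2φ)/4.
Middle (φ): 108045/16.
Outer (θ): 108045π/8.

Therefore the triple integral equals 108045π/8.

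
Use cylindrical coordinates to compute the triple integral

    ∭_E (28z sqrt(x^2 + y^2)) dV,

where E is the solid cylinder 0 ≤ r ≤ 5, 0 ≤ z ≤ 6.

In cylindrical coordinates, x = r cos(θ), y = r sin(θ), z = z, and dV = r dr dθ dz.

The integrand becomes 28r z, so

    ∭_E (28z sqrt(x^2 + y^2)) dV = ∫_{0}^{2π} ∫_{0}^{5} ∫_{0}^{6} (28r z) · r dz dr dθ.

Inner (z): 504r^2.
Middle (r from 0 to 5): 21000.
Outer (θ): 42000π.

Therefore the triple integral equals 42000π.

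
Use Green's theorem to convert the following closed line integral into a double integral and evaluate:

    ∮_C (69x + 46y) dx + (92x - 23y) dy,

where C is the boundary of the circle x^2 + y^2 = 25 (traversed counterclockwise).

Green's theorem converts the closed line integral into a double integral over the enclosed region D:

    ∮_C P dx + Q dy = ∬_D (∂Q/∂x - ∂P/∂y) dA.

Here P = 69x + 46y, Q = 92x - 23y, so

    ∂Q/∂x = 92,    ∂P/∂y = 46,
    ∂Q/∂x - ∂P/∂y = 46.

D is the region x^2 + y^2 ≤ 25. Evaluating the double integral:

In polar coordinates (x = r cos θ, y = r sin θ, dA = r dr dθ) the integrand becomes 46, so

    ∬_D (46) dA = ∫_0^{2π} ∫_0^{5} (46) · r dr dθ.

Inner (r from 0 to 5): 575.
Outer (θ from 0 to 2π): 1150π.

Therefore ∮_C P dx + Q dy = 1150π.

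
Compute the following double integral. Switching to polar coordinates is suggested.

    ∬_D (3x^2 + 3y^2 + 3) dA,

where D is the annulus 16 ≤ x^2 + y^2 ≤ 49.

The region D is 4 ≤ r ≤ 7, 0 ≤ θ ≤ 2π in polar coordinates, where x = r cos(θ), y = r sin(θ), and dA = r dr dθ.

Under the substitution, the integrand becomes 3r^2 + 3, so

    ∬_D (3x^2 + 3y^2 + 3) dA = ∫_{0}^{2π} ∫_{4}^{7} (3r^2 + 3) · r dr dθ.

Inner integral (in r): ∫_{4}^{7} (3r^2 + 3) · r dr = 6633/4.

Outer integral (in θ): ∫_{0}^{2π} (6633/4) dθ = 6633π/2.

Therefore ∬_D (3x^2 + 3y^2 + 3) dA = 6633π/2.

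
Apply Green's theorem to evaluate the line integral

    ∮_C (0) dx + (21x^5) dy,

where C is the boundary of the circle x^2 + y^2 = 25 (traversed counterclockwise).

Green's theorem converts the closed line integral into a double integral over the enclosed region D:

    ∮_C P dx + Q dy = ∬_D (∂Q/∂x - ∂P/∂y) dA.

Here P = 0, Q = 21x^5, so

    ∂Q/∂x = 105x^4,    ∂P/∂y = 0,
    ∂Q/∂x - ∂P/∂y = 105x^4.

D is the region x^2 + y^2 ≤ 25. Evaluating the double integral:

In polar coordinates (x = r cos θ, y = r sin θ, dA = r dr dθ) the integrand becomes 105r^4cos(θ)^4, so

    ∬_D (105x^4) dA = ∫_0^{2π} ∫_0^{5} (105r^4cos(θ)^4) · r dr dθ.

Inner (r from 0 to 5): 546875cos(θ)^4/2.
Outer (θ from 0 to 2π): 1640625π/8.

Therefore ∮_C P dx + Q dy = 1640625π/8.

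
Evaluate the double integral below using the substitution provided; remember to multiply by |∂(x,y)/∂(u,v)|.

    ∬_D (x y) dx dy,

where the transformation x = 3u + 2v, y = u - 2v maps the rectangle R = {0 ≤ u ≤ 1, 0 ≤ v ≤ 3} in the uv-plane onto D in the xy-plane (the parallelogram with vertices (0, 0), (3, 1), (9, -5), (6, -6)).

Compute the Jacobian determinant of (x, y) with respect to (u, v):

    ∂(x,y)/∂(u,v) = | 3  2 | = (3)(-2) - (2)(1) = -8.
                   | 1  -2 |

Its absolute value is |J| = 8 (the area scaling factor).

Substituting x = 3u + 2v, y = u - 2v into the integrand,

    x y → 3u^2 - 4u v - 4v^2,

so the integral becomes

    ∬_R (3u^2 - 4u v - 4v^2) · |J| du dv = ∫_0^1 ∫_0^3 (24u^2 - 32u v - 32v^2) dv du.

Inner (v): 72u^2 - 144u - 288.
Outer (u): -336.

Therefore ∬_D (x y) dx dy = -336.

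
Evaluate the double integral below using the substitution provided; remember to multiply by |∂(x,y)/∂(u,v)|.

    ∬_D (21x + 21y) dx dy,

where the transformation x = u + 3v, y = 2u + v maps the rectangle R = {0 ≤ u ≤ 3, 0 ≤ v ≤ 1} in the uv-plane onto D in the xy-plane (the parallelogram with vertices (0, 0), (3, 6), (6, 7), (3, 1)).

Compute the Jacobian determinant of (x, y) with respect to (u, v):

    ∂(x,y)/∂(u,v) = | 1  3 | = (1)(1) - (3)(2) = -5.
                   | 2  1 |

Its absolute value is |J| = 5 (the area scaling factor).

Substituting x = u + 3v, y = 2u + v into the integrand,

    21x + 21y → 63u + 84v,

so the integral becomes

    ∬_R (63u + 84v) · |J| du dv = ∫_0^3 ∫_0^1 (315u + 420v) dv du.

Inner (v): 315u + 210.
Outer (u): 4095/2.

Therefore ∬_D (21x + 21y) dx dy = 4095/2.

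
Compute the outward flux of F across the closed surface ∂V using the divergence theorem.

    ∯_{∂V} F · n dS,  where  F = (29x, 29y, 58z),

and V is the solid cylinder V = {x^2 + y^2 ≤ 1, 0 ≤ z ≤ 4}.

By the divergence theorem,

    ∯_{∂V} F · n dS = ∭_V (∇ · F) dV.

Compute the divergence:
    ∇ · F = ∂F_x/∂x + ∂F_y/∂y + ∂F_z/∂z = 29 + 29 + 58 = 116.

In cylindrical coordinates, x = r cos(θ), y = r sin(θ), z = z, dV = r dr dθ dz, with 0 ≤ r ≤ 1, 0 ≤ θ ≤ 2π, 0 ≤ z ≤ 4.

The integrand, after substitution and multiplying by the volume element, becomes (116) · r, so

    ∭_V (∇·F) dV = ∫_0^{2π} ∫_0^{1} ∫_0^{4} (116) · r dz dr dθ.

Inner (z from 0 to 4): 464r.
Middle (r from 0 to 1): 232.
Outer (θ from 0 to 2π): 464π.

Therefore ∯_{∂V} F · n dS = 464π.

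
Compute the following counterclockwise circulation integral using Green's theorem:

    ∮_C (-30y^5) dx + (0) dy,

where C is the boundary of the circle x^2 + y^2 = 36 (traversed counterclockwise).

Green's theorem converts the closed line integral into a double integral over the enclosed region D:

    ∮_C P dx + Q dy = ∬_D (∂Q/∂x - ∂P/∂y) dA.

Here P = -30y^5, Q = 0, so

    ∂Q/∂x = 0,    ∂P/∂y = -150y^4,
    ∂Q/∂x - ∂P/∂y = 150y^4.

D is the region x^2 + y^2 ≤ 36. Evaluating the double integral:

In polar coordinates (x = r cos θ, y = r sin θ, dA = r dr dθ) the integrand becomes 150r^4sin(θ)^4, so

    ∬_D (150y^4) dA = ∫_0^{2π} ∫_0^{6} (150r^4sin(θ)^4) · r dr dθ.

Inner (r from 0 to 6): 1166400sin(θ)^4.
Outer (θ from 0 to 2π): 874800π.

Therefore ∮_C P dx + Q dy = 874800π.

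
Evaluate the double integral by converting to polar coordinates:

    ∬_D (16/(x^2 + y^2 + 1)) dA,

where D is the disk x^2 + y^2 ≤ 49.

The region D is 0 ≤ r ≤ 7, 0 ≤ θ ≤ 2π in polar coordinates, where x = r cos(θ), y = r sin(θ), and dA = r dr dθ.

Under the substitution, the integrand becomes 16/(r^2 + 1), so

    ∬_D (16/(x^2 + y^2 + 1)) dA = ∫_{0}^{2π} ∫_{0}^{7} (16/(r^2 + 1)) · r dr dθ.

Inner integral (in r): ∫_{0}^{7} (16/(r^2 + 1)) · r dr = log(39062500000000).

Outer integral (in θ): ∫_{0}^{2π} (log(39062500000000)) dθ = 16π log(50).

Therefore ∬_D (16/(x^2 + y^2 + 1)) dA = 16π log(50).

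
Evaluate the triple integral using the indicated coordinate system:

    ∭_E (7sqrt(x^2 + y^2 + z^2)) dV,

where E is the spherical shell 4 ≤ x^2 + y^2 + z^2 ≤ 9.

In spherical coordinates, x = ρ sin(φ) cos(θ), y = ρ sin(φ) sin(θ), z = ρ cos(φ), and dV = ρ^2 sin(φ) dρ dφ dθ.

The integrand becomes 7ρ, so

    ∭_E (7sqrt(x^2 + y^2 + z^2)) dV = ∫_{0}^{2π} ∫_{0}^{π} ∫_{2}^{3} (7ρ) · ρ^2 sin(φ) dρ dφ dθ.

Inner (ρ): 455sin(φ)/4.
Middle (φ): 455/2.
Outer (θ): 455π.

Therefore the triple integral equals 455π.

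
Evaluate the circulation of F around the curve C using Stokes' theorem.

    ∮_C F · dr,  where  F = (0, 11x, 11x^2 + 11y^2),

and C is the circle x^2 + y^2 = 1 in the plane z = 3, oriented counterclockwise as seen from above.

Let S be the flat disk x^2 + y^2 ≤ 1 in the plane z = 3, with upward unit normal n̂ = ẑ. By Stokes' theorem,

    ∮_C F · dr = ∬_S (∇ × F) · n̂ dS = ∬_D (curl F)_z dA,

where D is the disk x^2 + y^2 ≤ 1.

Compute the curl of F = (0, 11x, 11x^2 + 11y^2):
    (∇ × F)_x = ∂F_z/∂y - ∂F_y/∂z = 22y,
    (∇ × F)_y = ∂F_x/∂z - ∂F_z/∂x = -22x,
    (∇ × F)_z = ∂F_y/∂x - ∂F_x/∂y = 11.

On z = 3, (curl F)_z = 11.

Convert to polar (x = r cos θ, y = r sin θ, dA = r dr dθ); the integrand becomes 11, so

    ∬_D (curl F)_z dA = ∫_0^{2π} ∫_0^{1} (11) · r dr dθ.

Inner (r from 0 to 1): 11/2.
Outer (θ from 0 to 2π): 11π.

Therefore ∮_C F · dr = 11π.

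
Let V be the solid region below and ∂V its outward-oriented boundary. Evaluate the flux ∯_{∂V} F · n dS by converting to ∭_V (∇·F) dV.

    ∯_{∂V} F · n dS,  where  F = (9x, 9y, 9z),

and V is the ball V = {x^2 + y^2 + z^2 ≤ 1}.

By the divergence theorem,

    ∯_{∂V} F · n dS = ∭_V (∇ · F) dV.

Compute the divergence:
    ∇ · F = ∂F_x/∂x + ∂F_y/∂y + ∂F_z/∂z = 9 + 9 + 9 = 27.

In spherical coordinates, x = ρ sin(φ) cos(θ), y = ρ sin(φ) sin(θ), z = ρ cos(φ), dV = ρ^2 sin(φ) dρ dφ dθ, with 0 ≤ ρ ≤ 1, 0 ≤ φ ≤ π, 0 ≤ θ ≤ 2π.

The integrand, after substitution and multiplying by the volume element, becomes (27) · ρ^2 sin(φ), so

    ∭_V (∇·F) dV = ∫_0^{2π} ∫_0^{π} ∫_0^{1} (27) · ρ^2 sin(φ) dρ dφ dθ.

Inner (ρ from 0 to 1): 9sin(φ).
Middle (φ from 0 to π): 18.
Outer (θ from 0 to 2π): 36π.

Therefore ∯_{∂V} F · n dS = 36π.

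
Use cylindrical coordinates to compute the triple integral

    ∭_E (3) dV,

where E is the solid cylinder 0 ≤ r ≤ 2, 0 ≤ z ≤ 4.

In cylindrical coordinates, x = r cos(θ), y = r sin(θ), z = z, and dV = r dr dθ dz.

The integrand becomes 3, so

    ∭_E (3) dV = ∫_{0}^{2π} ∫_{0}^{2} ∫_{0}^{4} (3) · r dz dr dθ.

Inner (z): 12r.
Middle (r from 0 to 2): 24.
Outer (θ): 48π.

Therefore the triple integral equals 48π.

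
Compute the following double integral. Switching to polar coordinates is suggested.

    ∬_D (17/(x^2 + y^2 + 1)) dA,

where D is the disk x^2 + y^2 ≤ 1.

The region D is 0 ≤ r ≤ 1, 0 ≤ θ ≤ 2π in polar coordinates, where x = r cos(θ), y = r sin(θ), and dA = r dr dθ.

Under the substitution, the integrand becomes 17/(r^2 + 1), so

    ∬_D (17/(x^2 + y^2 + 1)) dA = ∫_{0}^{2π} ∫_{0}^{1} (17/(r^2 + 1)) · r dr dθ.

Inner integral (in r): ∫_{0}^{1} (17/(r^2 + 1)) · r dr = 17log(2)/2.

Outer integral (in θ): ∫_{0}^{2π} (17log(2)/2) dθ = 17π log(2).

Therefore ∬_D (17/(x^2 + y^2 + 1)) dA = 17π log(2).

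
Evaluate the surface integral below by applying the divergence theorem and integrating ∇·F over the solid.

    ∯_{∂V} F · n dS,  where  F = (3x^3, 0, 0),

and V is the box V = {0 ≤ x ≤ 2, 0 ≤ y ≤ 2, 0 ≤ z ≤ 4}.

By the divergence theorem,

    ∯_{∂V} F · n dS = ∭_V (∇ · F) dV.

Compute the divergence:
    ∇ · F = ∂F_x/∂x + ∂F_y/∂y + ∂F_z/∂z = 9x^2 + 0 + 0 = 9x^2.

V is a rectangular box, so dV = dx dy dz with 0 ≤ x ≤ 2, 0 ≤ y ≤ 2, 0 ≤ z ≤ 4.

Integrate (9x^2) over V as an iterated integral:

    ∭_V (∇·F) dV = ∫_0^{2} ∫_0^{2} ∫_0^{4} (9x^2) dz dy dx.

Inner (z from 0 to 4): 36x^2.
Middle (y from 0 to 2): 72x^2.
Outer (x from 0 to 2): 192.

Therefore ∯_{∂V} F · n dS = 192.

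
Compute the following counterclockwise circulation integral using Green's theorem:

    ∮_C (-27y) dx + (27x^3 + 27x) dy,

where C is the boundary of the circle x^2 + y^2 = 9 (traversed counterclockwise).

Green's theorem converts the closed line integral into a double integral over the enclosed region D:

    ∮_C P dx + Q dy = ∬_D (∂Q/∂x - ∂P/∂y) dA.

Here P = -27y, Q = 27x^3 + 27x, so

    ∂Q/∂x = 81x^2 + 27,    ∂P/∂y = -27,
    ∂Q/∂x - ∂P/∂y = 81x^2 + 54.

D is the region x^2 + y^2 ≤ 9. Evaluating the double integral:

In polar coordinates (x = r cos θ, y = r sin θ, dA = r dr dθ) the integrand becomes 81r^2cos(θ)^2 + 54, so

    ∬_D (81x^2 + 54) dA = ∫_0^{2π} ∫_0^{3} (81r^2cos(θ)^2 + 54) · r dr dθ.

Inner (r from 0 to 3): 6561cos(θ)^2/4 + 243.
Outer (θ from 0 to 2π): 8505π/4.

Therefore ∮_C P dx + Q dy = 8505π/4.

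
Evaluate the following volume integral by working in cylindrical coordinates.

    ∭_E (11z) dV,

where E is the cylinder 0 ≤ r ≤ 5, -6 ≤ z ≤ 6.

In cylindrical coordinates, x = r cos(θ), y = r sin(θ), z = z, and dV = r dr dθ dz.

The integrand becomes 11z, so

    ∭_E (11z) dV = ∫_{0}^{2π} ∫_{0}^{5} ∫_{-6}^{6} (11z) · r dz dr dθ.

Inner (z): 0.
Middle (r from 0 to 5): 0.
Outer (θ): 0.

Therefore the triple integral equals 0.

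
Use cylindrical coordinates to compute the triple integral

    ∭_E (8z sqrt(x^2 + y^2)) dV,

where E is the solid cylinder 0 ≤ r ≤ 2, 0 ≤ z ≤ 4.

In cylindrical coordinates, x = r cos(θ), y = r sin(θ), z = z, and dV = r dr dθ dz.

The integrand becomes 8r z, so

    ∭_E (8z sqrt(x^2 + y^2)) dV = ∫_{0}^{2π} ∫_{0}^{2} ∫_{0}^{4} (8r z) · r dz dr dθ.

Inner (z): 64r^2.
Middle (r from 0 to 2): 512/3.
Outer (θ): 1024π/3.

Therefore the triple integral equals 1024π/3.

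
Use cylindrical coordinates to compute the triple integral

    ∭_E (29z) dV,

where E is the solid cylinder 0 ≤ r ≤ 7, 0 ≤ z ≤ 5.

In cylindrical coordinates, x = r cos(θ), y = r sin(θ), z = z, and dV = r dr dθ dz.

The integrand becomes 29z, so

    ∭_E (29z) dV = ∫_{0}^{2π} ∫_{0}^{7} ∫_{0}^{5} (29z) · r dz dr dθ.

Inner (z): 725r/2.
Middle (r from 0 to 7): 35525/4.
Outer (θ): 35525π/2.

Therefore the triple integral equals 35525π/2.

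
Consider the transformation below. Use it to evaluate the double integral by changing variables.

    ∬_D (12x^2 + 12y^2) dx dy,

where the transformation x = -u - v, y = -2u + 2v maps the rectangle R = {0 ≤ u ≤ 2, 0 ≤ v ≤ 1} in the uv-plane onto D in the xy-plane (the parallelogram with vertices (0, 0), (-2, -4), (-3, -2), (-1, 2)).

Compute the Jacobian determinant of (x, y) with respect to (u, v):

    ∂(x,y)/∂(u,v) = | -1  -1 | = (-1)(2) - (-1)(-2) = -4.
                   | -2  2 |

Its absolute value is |J| = 4 (the area scaling factor).

Substituting x = -u - v, y = -2u + 2v into the integrand,

    12x^2 + 12y^2 → 60u^2 - 72u v + 60v^2,

so the integral becomes

    ∬_R (60u^2 - 72u v + 60v^2) · |J| du dv = ∫_0^2 ∫_0^1 (240u^2 - 288u v + 240v^2) dv du.

Inner (v): 240u^2 - 144u + 80.
Outer (u): 512.

Therefore ∬_D (12x^2 + 12y^2) dx dy = 512.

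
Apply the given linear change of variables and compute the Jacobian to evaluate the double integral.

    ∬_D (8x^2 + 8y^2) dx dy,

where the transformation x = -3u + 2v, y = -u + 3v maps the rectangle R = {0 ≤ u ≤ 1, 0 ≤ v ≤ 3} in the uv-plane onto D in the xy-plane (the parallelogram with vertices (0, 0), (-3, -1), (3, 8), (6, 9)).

Compute the Jacobian determinant of (x, y) with respect to (u, v):

    ∂(x,y)/∂(u,v) = | -3  2 | = (-3)(3) - (2)(-1) = -7.
                   | -1  3 |

Its absolute value is |J| = 7 (the area scaling factor).

Substituting x = -3u + 2v, y = -u + 3v into the integrand,

    8x^2 + 8y^2 → 80u^2 - 144u v + 104v^2,

so the integral becomes

    ∬_R (80u^2 - 144u v + 104v^2) · |J| du dv = ∫_0^1 ∫_0^3 (560u^2 - 1008u v + 728v^2) dv du.

Inner (v): 1680u^2 - 4536u + 6552.
Outer (u): 4844.

Therefore ∬_D (8x^2 + 8y^2) dx dy = 4844.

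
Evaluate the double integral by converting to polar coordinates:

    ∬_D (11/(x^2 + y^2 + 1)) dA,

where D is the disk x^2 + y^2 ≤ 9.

The region D is 0 ≤ r ≤ 3, 0 ≤ θ ≤ 2π in polar coordinates, where x = r cos(θ), y = r sin(θ), and dA = r dr dθ.

Under the substitution, the integrand becomes 11/(r^2 + 1), so

    ∬_D (11/(x^2 + y^2 + 1)) dA = ∫_{0}^{2π} ∫_{0}^{3} (11/(r^2 + 1)) · r dr dθ.

Inner integral (in r): ∫_{0}^{3} (11/(r^2 + 1)) · r dr = 11log(10)/2.

Outer integral (in θ): ∫_{0}^{2π} (11log(10)/2) dθ = 11π log(10).

Therefore ∬_D (11/(x^2 + y^2 + 1)) dA = 11π log(10).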